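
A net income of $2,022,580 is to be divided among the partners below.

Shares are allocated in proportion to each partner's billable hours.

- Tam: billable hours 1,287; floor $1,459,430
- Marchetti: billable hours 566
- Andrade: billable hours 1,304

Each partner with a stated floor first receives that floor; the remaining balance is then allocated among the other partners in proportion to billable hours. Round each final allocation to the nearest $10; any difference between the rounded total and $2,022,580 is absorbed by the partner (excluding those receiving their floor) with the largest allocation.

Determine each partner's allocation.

Tam: $1,459,430; Marchetti: $170,450; Andrade: $392,700

Minimums first: Tam $1,459,430. Residual $563,150.
Residual split over remaining billable hours 1,870: Marchetti 170,450.75 → $170,450; Andrade 392,699.25 → $392,700.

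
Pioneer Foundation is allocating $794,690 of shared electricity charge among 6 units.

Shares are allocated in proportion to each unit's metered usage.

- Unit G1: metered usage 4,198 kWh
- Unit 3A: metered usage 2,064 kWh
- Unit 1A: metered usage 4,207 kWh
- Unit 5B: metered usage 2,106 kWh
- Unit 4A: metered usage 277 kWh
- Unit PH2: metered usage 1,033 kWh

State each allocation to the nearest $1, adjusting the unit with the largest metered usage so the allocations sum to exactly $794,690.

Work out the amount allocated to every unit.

Unit G1: $240,267 · Unit 3A: $118,130 · Unit 1A: $240,783 · Unit 5B: $120,534 · Unit 4A: $15,854 · Unit PH2: $59,122

Combined metered usage = 4,198 + 2,064 + 4,207 + 2,106 + 277 + 1,033 = 13,885.
Proportional shares: Unit G1 240,267.10; Unit 3A 118,130.37; Unit 1A 240,782.20; Unit 5B 120,534.18; Unit 4A 15,853.74; Unit PH2 59,122.42.
After rounding ($1): Unit G1 $240,267; Unit 3A $118,130; Unit 1A $240,782; Unit 5B $120,534; Unit 4A $15,854; Unit PH2 $59,122. Sum = $794,689.
Difference $794,690 − $794,689 = +$1 applied to largest metered usage (Unit 1A): Unit 1A becomes $240,783.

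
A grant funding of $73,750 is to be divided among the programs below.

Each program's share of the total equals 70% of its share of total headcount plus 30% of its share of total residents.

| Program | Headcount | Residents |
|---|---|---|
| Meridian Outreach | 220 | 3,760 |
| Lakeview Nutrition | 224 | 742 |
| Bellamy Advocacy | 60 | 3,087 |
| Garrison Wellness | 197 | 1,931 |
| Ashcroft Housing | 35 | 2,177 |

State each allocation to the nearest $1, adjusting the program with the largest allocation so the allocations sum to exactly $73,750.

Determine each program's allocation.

Meridian Outreach: $22,543 · Lakeview Nutrition: $17,115 · Bellamy Advocacy: $10,048 · Garrison Wellness: $17,471 · Ashcroft Housing: $6,573

Headcount total 736; residents total 11,697.
Combined weights (70% headcount + 30% residents): Meridian Outreach 0.3057; Lakeview Nutrition 0.2321; Bellamy Advocacy 0.1362; Garrison Wellness 0.2369; Ashcroft Housing 0.0891.
Pro-rata amounts: Meridian Outreach 22,543.47; Lakeview Nutrition 17,115.46; Bellamy Advocacy 10,047.65; Garrison Wellness 17,470.61; Ashcroft Housing 6,572.81.
At nearest $1: Meridian Outreach $22,543; Lakeview Nutrition $17,115; Bellamy Advocacy $10,048; Garrison Wellness $17,471; Ashcroft Housing $6,573. Sum = $73,750.
Rounded total matches; no reconciliation needed.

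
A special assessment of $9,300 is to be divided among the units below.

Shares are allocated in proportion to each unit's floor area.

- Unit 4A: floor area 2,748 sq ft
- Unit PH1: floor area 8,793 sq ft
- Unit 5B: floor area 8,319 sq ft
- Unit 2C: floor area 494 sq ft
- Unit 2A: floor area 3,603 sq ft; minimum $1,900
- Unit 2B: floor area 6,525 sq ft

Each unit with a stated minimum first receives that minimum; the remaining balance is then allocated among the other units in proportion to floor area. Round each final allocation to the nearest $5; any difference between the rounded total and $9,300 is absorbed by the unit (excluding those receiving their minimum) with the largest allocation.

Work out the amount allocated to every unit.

Unit 4A: $755; Unit PH1: $2,425; Unit 5B: $2,290; Unit 2C: $135; Unit 2A: $1,900; Unit 2B: $1,795

Minimums first: Unit 2A $1,900. Balance $7,400.
Balance split over remaining floor area 26,879: Unit 4A 756.55 → $755; Unit PH1 2,420.78 → $2,420; Unit 5B 2,290.29 → $2,290; Unit 2C 136.00 → $135; Unit 2B 1,796.38 → $1,795.
Rounding difference +$5 applied to Unit PH1 → $2,425.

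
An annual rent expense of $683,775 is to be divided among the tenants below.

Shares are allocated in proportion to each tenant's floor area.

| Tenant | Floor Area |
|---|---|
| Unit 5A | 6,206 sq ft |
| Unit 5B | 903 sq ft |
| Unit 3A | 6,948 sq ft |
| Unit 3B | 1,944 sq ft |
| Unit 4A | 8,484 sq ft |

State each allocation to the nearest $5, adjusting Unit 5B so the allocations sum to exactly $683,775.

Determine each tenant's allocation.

Total floor area = 24,485.
Pro-rata amounts: Unit 5A 6,206/24,485 × $683,775 = 173,310.50; Unit 5B 903/24,485 × $683,775 = 25,217.43; Unit 3A 6,948/24,485 × $683,775 = 194,031.80; Unit 3B 1,944/24,485 × $683,775 = 54,288.69; Unit 4A 8,484/24,485 × $683,775 = 236,926.57.
Rounded to nearest $5: Unit 5A $173,310; Unit 5B $25,215; Unit 3A $194,030; Unit 3B $54,290; Unit 4A $236,925. Sum = $683,770.
Difference $683,775 − $683,770 = +$5 applied to Unit 5B: Unit 5B becomes $25,220.

Unit 5A: $173,310 | Unit 5B: $25,220 | Unit 3A: $194,030 | Unit 3B: $54,290 | Unit 4A: $236,925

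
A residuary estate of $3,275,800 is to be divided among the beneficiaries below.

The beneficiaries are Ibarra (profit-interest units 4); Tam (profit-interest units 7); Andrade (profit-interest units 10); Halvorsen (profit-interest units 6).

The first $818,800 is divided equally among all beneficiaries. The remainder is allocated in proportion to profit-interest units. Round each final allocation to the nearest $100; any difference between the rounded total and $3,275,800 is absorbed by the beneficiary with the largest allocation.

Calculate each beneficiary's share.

$818,800 shared equally gives $204,700 per beneficiary.
Remainder $2,457,000 by profit-interest units (total 27): Ibarra 364,000.00 → $364,000; Tam 637,000.00 → $637,000; Andrade 910,000.00 → $910,000; Halvorsen 546,000.00 → $546,000.
Totals: Ibarra $204,700 + $364,000 = $568,700; Tam $204,700 + $637,000 = $841,700; Andrade $204,700 + $910,000 = $1,114,700; Halvorsen $204,700 + $546,000 = $750,700.

Ibarra: $568,700 | Tam: $841,700 | Andrade: $1,114,700 | Halvorsen: $750,700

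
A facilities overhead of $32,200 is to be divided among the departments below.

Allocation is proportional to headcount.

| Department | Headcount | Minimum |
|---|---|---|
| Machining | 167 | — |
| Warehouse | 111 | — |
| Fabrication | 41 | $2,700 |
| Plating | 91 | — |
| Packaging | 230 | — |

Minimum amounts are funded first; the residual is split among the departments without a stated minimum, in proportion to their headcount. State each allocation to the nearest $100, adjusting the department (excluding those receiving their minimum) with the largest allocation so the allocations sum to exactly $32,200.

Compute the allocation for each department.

Machining: $8,200 | Warehouse: $5,500 | Fabrication: $2,700 | Plating: $4,500 | Packaging: $11,300

Minimums first: Fabrication $2,700. Residual $29,500.
Residual split over remaining headcount 599: Machining 8,224.54 → $8,200; Warehouse 5,466.61 → $5,500; Plating 4,481.64 → $4,500; Packaging 11,327.21 → $11,300.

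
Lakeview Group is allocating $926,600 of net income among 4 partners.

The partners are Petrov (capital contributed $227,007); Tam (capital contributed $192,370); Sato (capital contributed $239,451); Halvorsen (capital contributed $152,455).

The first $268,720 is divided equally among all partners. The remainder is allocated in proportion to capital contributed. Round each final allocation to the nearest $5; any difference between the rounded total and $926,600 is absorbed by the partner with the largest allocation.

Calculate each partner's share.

Petrov: $251,265; Tam: $223,175; Sato: $261,350; Halvorsen: $190,810

First tranche $268,720 split equally: $67,180 each.
Remainder $657,880 by capital contributed (total 811,283): Petrov 184,082.95 → $184,085; Tam 155,995.35 → $155,995; Sato 194,173.95 → $194,175; Halvorsen 123,627.75 → $123,630.
Rounding difference −$5 on remainder applied to Sato.
Totals: Petrov $67,180 + $184,085 = $251,265; Tam $67,180 + $155,995 = $223,175; Sato $67,180 + $194,170 = $261,350; Halvorsen $67,180 + $123,630 = $190,810.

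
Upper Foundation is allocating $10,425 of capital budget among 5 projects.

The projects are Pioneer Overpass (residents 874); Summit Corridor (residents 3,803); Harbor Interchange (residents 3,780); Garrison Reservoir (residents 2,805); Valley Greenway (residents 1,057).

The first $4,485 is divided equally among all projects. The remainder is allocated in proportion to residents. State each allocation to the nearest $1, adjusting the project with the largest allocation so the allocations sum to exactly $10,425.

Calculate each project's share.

Pioneer Overpass: $1,318 | Summit Corridor: $2,730 | Harbor Interchange: $2,720 | Garrison Reservoir: $2,250 | Valley Greenway: $1,407

Equal tier: $4,485 ÷ 5 = $897 apiece.
Remainder $5,940 by residents (total 12,319): Pioneer Overpass 421.43 → $421; Summit Corridor 1,833.74 → $1,834; Harbor Interchange 1,822.65 → $1,823; Garrison Reservoir 1,352.52 → $1,353; Valley Greenway 509.67 → $510.
Rounding difference −$1 on remainder applied to Summit Corridor.
Totals: Pioneer Overpass $897 + $421 = $1,318; Summit Corridor $897 + $1,833 = $2,730; Harbor Interchange $897 + $1,823 = $2,720; Garrison Reservoir $897 + $1,353 = $2,250; Valley Greenway $897 + $510 = $1,407.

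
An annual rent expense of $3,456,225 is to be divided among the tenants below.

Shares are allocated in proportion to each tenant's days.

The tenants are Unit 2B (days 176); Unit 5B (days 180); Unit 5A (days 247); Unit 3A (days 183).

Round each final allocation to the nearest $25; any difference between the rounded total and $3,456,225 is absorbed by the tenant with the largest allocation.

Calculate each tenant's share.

Sum of days: 786.
Unrounded shares: Unit 2B 176/786 × $3,456,225 = 773,912.98; Unit 5B 180/786 × $3,456,225 = 791,501.91; Unit 5A 247/786 × $3,456,225 = 1,086,116.51; Unit 3A 183/786 × $3,456,225 = 804,693.61.
At nearest $25: Unit 2B $773,925; Unit 5B $791,500; Unit 5A $1,086,125; Unit 3A $804,700. Sum = $3,456,250.
Difference $3,456,225 − $3,456,250 = −$25 applied to largest allocation (Unit 5A): Unit 5A becomes $1,086,100.

Unit 2B: $773,925 · Unit 5B: $791,500 · Unit 5A: $1,086,100 · Unit 3A: $804,700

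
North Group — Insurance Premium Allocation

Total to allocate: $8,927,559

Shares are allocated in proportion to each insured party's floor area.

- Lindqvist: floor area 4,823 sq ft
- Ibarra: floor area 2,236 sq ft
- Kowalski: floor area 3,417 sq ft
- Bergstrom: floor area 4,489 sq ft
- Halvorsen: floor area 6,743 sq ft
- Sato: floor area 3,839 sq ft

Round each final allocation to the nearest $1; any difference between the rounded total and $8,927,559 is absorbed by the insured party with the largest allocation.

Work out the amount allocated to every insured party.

Total floor area = 25,547.
Pro-rata amounts: Lindqvist 4,823/25,547 × $8,927,559 = 1,685,427.53; Ibarra 2,236/25,547 × $8,927,559 = 781,384.19; Kowalski 3,417/25,547 × $8,927,559 = 1,194,092.03; Bergstrom 4,489/25,547 × $8,927,559 = 1,568,709.14; Halvorsen 6,743/25,547 × $8,927,559 = 2,356,383.54; Sato 3,839/25,547 × $8,927,559 = 1,341,562.57.
After rounding ($1): Lindqvist $1,685,428; Ibarra $781,384; Kowalski $1,194,092; Bergstrom $1,568,709; Halvorsen $2,356,384; Sato $1,341,563. Sum = $8,927,560.
Difference $8,927,559 − $8,927,560 = −$1 applied to largest allocation (Halvorsen): Halvorsen becomes $2,356,383.

Lindqvist: $1,685,428 · Ibarra: $781,384 · Kowalski: $1,194,092 · Bergstrom: $1,568,709 · Halvorsen: $2,356,383 · Sato: $1,341,563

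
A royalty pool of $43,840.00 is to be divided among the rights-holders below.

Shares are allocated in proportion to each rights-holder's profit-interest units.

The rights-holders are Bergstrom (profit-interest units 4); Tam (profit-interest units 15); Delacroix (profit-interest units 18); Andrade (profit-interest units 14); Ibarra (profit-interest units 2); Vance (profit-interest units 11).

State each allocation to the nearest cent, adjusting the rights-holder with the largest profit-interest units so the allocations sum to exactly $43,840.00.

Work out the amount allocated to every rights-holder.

Total profit-interest units = 4 + 15 + 18 + 14 + 2 + 11 = 64.
Proportional shares: Bergstrom 2,740.0000; Tam 10,275.0000; Delacroix 12,330.0000; Andrade 9,590.0000; Ibarra 1,370.0000; Vance 7,535.0000.
After rounding (cent): Bergstrom $2,740.00; Tam $10,275.00; Delacroix $12,330.00; Andrade $9,590.00; Ibarra $1,370.00; Vance $7,535.00. Sum = $43,840.00.
Rounded total matches; no reconciliation needed.

Bergstrom: $2,740.00 | Tam: $10,275.00 | Delacroix: $12,330.00 | Andrade: $9,590.00 | Ibarra: $1,370.00 | Vance: $7,535.00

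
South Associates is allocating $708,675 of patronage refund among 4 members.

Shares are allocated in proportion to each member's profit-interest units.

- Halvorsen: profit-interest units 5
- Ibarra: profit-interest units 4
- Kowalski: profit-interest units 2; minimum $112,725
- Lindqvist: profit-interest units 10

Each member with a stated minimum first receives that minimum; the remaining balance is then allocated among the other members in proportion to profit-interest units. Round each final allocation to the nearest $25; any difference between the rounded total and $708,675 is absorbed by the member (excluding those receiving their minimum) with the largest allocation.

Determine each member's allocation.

Halvorsen: $156,825 | Ibarra: $125,475 | Kowalski: $112,725 | Lindqvist: $313,650

Minimums first: Kowalski $112,725. Remaining pool $595,950.
Remaining pool split over remaining profit-interest units 19: Halvorsen 156,828.95 → $156,825; Ibarra 125,463.16 → $125,475; Lindqvist 313,657.89 → $313,650.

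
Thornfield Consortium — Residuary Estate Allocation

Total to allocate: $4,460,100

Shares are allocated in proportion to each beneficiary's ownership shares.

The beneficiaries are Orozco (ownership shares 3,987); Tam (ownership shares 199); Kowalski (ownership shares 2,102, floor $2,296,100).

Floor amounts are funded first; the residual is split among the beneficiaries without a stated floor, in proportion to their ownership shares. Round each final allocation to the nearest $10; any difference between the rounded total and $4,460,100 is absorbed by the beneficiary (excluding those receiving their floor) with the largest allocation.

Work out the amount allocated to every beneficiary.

Orozco: $2,061,120 | Tam: $102,880 | Kowalski: $2,296,100

Guaranteed amounts: Kowalski $2,296,100. Balance $2,164,000.
Balance split over remaining ownership shares 4,186: Orozco 2,061,124.70 → $2,061,120; Tam 102,875.30 → $102,880.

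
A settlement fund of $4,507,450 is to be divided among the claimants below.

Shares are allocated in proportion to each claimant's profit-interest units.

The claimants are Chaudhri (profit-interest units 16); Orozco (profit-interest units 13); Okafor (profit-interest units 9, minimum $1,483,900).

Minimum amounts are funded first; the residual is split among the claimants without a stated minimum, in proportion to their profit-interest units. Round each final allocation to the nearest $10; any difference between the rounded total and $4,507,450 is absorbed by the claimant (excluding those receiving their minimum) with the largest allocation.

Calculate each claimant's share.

Fund the minimums — Okafor $1,483,900. Remaining pool $3,023,550.
Remaining pool split over remaining profit-interest units 29: Chaudhri 1,668,165.52 → $1,668,170; Orozco 1,355,384.48 → $1,355,380.

Chaudhri: $1,668,170 | Orozco: $1,355,380 | Okafor: $1,483,900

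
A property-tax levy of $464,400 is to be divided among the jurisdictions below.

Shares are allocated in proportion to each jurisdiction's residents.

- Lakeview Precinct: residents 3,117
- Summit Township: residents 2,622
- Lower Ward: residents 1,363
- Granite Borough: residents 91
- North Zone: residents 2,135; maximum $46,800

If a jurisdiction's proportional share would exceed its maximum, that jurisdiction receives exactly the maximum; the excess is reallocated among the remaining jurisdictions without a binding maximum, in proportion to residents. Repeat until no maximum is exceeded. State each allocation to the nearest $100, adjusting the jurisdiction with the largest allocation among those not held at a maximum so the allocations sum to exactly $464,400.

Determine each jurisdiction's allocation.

Lakeview Precinct: $181,000 | Summit Township: $152,200 | Lower Ward: $79,100 | Granite Borough: $5,300 | North Zone: $46,800

Residents total: 9,328.
Pro-rata shares before constraints: Lakeview Precinct 155,181.69; Summit Township 130,537.82; Lower Ward 67,857.76; Granite Borough 4,530.49; North Zone 106,292.24.
Held at cap: North Zone ($46,800); balance $417,600 reallocated over remaining residents 7,193.
Redistributed shares: Lakeview Precinct 180,961.94 → $181,000; Summit Township 152,224.00 → $152,200; Lower Ward 79,130.93 → $79,100; Granite Borough 5,283.14 → $5,300.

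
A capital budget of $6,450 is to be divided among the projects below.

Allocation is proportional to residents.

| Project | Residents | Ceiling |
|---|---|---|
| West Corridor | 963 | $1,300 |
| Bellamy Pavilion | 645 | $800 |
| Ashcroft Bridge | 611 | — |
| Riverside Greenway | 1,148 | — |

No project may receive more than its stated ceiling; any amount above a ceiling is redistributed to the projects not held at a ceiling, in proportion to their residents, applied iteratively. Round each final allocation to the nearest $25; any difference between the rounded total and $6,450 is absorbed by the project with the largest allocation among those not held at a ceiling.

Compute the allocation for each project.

Combined residents = 3,367.
Pro-rata shares before constraints: West Corridor 1,844.77; Bellamy Pavilion 1,235.60; Ashcroft Bridge 1,170.46; Riverside Greenway 2,199.17.
Held at cap: West Corridor ($1,300), Bellamy Pavilion ($800); balance $4,350 reallocated over remaining residents 1,759.
Remaining shares: Ashcroft Bridge 1,511.00 → $1,500; Riverside Greenway 2,839.00 → $2,850.

West Corridor: $1,300; Bellamy Pavilion: $800; Ashcroft Bridge: $1,500; Riverside Greenway: $2,850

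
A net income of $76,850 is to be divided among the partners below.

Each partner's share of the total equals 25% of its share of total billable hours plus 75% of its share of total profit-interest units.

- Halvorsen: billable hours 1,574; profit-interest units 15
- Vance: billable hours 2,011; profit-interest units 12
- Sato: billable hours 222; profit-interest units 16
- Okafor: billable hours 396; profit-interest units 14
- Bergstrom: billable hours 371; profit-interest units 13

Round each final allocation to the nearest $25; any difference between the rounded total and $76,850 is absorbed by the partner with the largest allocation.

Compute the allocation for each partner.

Totals — billable hours 4,574, profit-interest units 70.
Combined weights (25% billable hours + 75% profit-interest units): Halvorsen 0.2467; Vance 0.2385; Sato 0.1836; Okafor 0.1716; Bergstrom 0.1596.
Raw shares: Halvorsen 18,962.28; Vance 18,327.66; Sato 14,106.77; Okafor 13,190.85; Bergstrom 12,262.45.
After rounding ($25): Halvorsen $18,950; Vance $18,325; Sato $14,100; Okafor $13,200; Bergstrom $12,250. Sum = $76,825.
Difference $76,850 − $76,825 = +$25 applied to largest allocation (Halvorsen): Halvorsen becomes $18,975.

Halvorsen: $18,975 | Vance: $18,325 | Sato: $14,100 | Okafor: $13,200 | Bergstrom: $12,250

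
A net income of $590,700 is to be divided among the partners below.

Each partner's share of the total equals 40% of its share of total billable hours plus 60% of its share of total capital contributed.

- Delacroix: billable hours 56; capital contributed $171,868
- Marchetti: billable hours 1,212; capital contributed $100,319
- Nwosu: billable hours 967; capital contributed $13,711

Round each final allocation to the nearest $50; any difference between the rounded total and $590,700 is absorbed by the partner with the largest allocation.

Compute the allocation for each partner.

Totals — billable hours 2,235, capital contributed 285,898.
Combined weights (40% billable hours + 60% capital contributed): Delacroix 0.3707; Marchetti 0.4274; Nwosu 0.2018.
Pro-rata amounts: Delacroix 218,980.32; Marchetti 252,493.11; Nwosu 119,226.58.
Rounded to nearest $50: Delacroix $219,000; Marchetti $252,500; Nwosu $119,250. Sum = $590,750.
Difference $590,700 − $590,750 = −$50 applied to largest allocation (Marchetti): Marchetti becomes $252,450.

Delacroix: $219,000; Marchetti: $252,450; Nwosu: $119,250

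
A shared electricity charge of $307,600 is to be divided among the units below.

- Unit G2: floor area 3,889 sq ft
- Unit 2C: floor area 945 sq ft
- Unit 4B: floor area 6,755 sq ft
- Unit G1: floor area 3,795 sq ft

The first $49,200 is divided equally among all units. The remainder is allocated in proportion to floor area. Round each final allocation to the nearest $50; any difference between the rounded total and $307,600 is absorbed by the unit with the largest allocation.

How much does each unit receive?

Unit G2: $77,600; Unit 2C: $28,150; Unit 4B: $125,800; Unit G1: $76,050

First tranche $49,200 split equally: $12,300 each.
Remainder $258,400 by floor area (total 15,384): Unit G2 65,322.26 → $65,300; Unit 2C 15,872.85 → $15,850; Unit 4B 113,461.52 → $113,450; Unit G1 63,743.37 → $63,750.
Rounding difference +$50 on remainder applied to Unit 4B.
Totals: Unit G2 $12,300 + $65,300 = $77,600; Unit 2C $12,300 + $15,850 = $28,150; Unit 4B $12,300 + $113,500 = $125,800; Unit G1 $12,300 + $63,750 = $76,050.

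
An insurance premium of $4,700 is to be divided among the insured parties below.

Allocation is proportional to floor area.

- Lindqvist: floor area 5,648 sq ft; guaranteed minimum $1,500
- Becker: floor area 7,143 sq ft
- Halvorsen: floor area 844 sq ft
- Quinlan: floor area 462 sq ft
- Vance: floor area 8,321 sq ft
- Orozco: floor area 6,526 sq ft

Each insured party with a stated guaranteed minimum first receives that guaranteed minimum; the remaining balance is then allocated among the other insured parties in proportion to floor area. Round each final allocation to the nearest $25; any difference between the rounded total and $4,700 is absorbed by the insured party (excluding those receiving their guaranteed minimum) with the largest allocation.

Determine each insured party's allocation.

Guaranteed amounts: Lindqvist $1,500. Balance $3,200.
Balance split over remaining floor area 23,296: Becker 981.18 → $975; Halvorsen 115.93 → $125; Quinlan 63.46 → $75; Vance 1,142.99 → $1,150; Orozco 896.43 → $900.
Rounding difference −$25 applied to Vance → $1,125.

Lindqvist: $1,500 | Becker: $975 | Halvorsen: $125 | Quinlan: $75 | Vance: $1,125 | Orozco: $900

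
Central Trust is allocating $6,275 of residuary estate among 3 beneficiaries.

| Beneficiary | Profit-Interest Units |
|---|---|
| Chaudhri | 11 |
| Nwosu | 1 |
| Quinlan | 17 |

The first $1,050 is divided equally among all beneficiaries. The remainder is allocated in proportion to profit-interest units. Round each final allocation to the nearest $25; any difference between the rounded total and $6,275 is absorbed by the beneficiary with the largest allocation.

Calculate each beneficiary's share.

Equal tier: $1,050 ÷ 3 = $350 apiece.
Remainder $5,225 by profit-interest units (total 29): Chaudhri 1,981.90 → $1,975; Nwosu 180.17 → $175; Quinlan 3,062.93 → $3,075.
Totals: Chaudhri $350 + $1,975 = $2,325; Nwosu $350 + $175 = $525; Quinlan $350 + $3,075 = $3,425.

Chaudhri: $2,325; Nwosu: $525; Quinlan: $3,425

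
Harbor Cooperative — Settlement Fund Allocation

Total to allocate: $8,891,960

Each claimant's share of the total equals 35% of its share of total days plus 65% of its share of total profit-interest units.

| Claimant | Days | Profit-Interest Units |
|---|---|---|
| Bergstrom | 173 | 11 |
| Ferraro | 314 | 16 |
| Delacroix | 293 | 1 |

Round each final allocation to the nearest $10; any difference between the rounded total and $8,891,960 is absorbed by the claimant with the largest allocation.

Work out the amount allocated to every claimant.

Days total 780; profit-interest units total 28.
Composite weights (35% days + 65% profit-interest units): Bergstrom 0.3330; Ferraro 0.5123; Delacroix 0.1547.
Pro-rata amounts: Bergstrom 2,960,892.39; Ferraro 4,555,582.36; Delacroix 1,375,485.24.
At nearest $10: Bergstrom $2,960,890; Ferraro $4,555,580; Delacroix $1,375,490. Sum = $8,891,960.
Rounded total matches; no reconciliation needed.

Bergstrom: $2,960,890; Ferraro: $4,555,580; Delacroix: $1,375,490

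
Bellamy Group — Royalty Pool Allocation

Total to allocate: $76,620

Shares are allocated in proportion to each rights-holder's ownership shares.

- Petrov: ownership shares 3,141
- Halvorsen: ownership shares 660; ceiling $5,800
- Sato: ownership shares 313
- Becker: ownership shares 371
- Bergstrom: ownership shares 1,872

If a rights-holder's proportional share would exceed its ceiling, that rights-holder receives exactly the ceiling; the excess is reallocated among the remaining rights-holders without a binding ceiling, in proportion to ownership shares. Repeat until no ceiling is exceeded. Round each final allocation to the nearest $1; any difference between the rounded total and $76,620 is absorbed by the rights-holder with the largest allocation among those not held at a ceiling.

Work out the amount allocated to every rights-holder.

Ownership shares total: 6,357.
Pro-rata shares before constraints: Petrov 37,858.02; Halvorsen 7,954.88; Sato 3,772.54; Becker 4,471.61; Bergstrom 22,562.94.
Capped: Halvorsen ($5,800); residual $70,820 reallocated over remaining ownership shares 5,697.
Shares after redistribution: Petrov 39,046.10 → $39,046; Sato 3,890.94 → $3,891; Becker 4,611.94 → $4,612; Bergstrom 23,271.03 → $23,271.

Petrov: $39,046 · Halvorsen: $5,800 · Sato: $3,891 · Becker: $4,612 · Bergstrom: $23,271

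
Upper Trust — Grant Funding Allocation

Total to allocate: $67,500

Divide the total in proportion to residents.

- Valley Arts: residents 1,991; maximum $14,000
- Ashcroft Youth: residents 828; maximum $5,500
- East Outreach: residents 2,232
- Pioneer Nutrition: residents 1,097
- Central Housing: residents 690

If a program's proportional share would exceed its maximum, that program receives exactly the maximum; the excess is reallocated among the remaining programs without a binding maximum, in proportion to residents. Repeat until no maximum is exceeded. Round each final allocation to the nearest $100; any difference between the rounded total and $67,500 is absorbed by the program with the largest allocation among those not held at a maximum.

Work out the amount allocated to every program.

Valley Arts: $14,000; Ashcroft Youth: $5,500; East Outreach: $26,700; Pioneer Nutrition: $13,100; Central Housing: $8,200

Combined residents = 6,838.
Pro-rata shares before constraints: Valley Arts 19,653.77; Ashcroft Youth 8,173.44; East Outreach 22,032.76; Pioneer Nutrition 10,828.82; Central Housing 6,811.20.
Capped: Valley Arts ($14,000), Ashcroft Youth ($5,500); balance $48,000 reallocated over remaining residents 4,019.
Redistributed shares: East Outreach 26,657.38 → $26,700; Pioneer Nutrition 13,101.77 → $13,100; Central Housing 8,240.86 → $8,200.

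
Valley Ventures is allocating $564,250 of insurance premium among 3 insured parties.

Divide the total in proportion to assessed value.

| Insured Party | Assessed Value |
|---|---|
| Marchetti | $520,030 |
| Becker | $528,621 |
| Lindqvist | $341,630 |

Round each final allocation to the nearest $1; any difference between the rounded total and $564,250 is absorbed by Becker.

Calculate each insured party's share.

Combined assessed value = 1,390,281.
Pro-rata amounts: Marchetti 520,030/1,390,281 × $564,250 = 211,055.84; Becker 528,621/1,390,281 × $564,250 = 214,542.53; Lindqvist 341,630/1,390,281 × $564,250 = 138,651.63.
At nearest $1: Marchetti $211,056; Becker $214,543; Lindqvist $138,652. Sum = $564,251.
Difference $564,250 − $564,251 = −$1 applied to Becker: Becker becomes $214,542.

Marchetti: $211,056 · Becker: $214,542 · Lindqvist: $138,652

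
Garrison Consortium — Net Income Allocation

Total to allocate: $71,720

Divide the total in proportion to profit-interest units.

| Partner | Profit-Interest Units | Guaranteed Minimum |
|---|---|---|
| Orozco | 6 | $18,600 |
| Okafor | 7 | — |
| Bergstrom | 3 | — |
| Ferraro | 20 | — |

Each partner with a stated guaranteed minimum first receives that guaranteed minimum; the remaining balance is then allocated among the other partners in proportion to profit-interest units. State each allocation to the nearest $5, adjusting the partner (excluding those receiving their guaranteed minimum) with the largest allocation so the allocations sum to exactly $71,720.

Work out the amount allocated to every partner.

Orozco: $18,600; Okafor: $12,395; Bergstrom: $5,310; Ferraro: $35,415

Guaranteed amounts: Orozco $18,600. Residual $53,120.
Residual split over remaining profit-interest units 30: Okafor 12,394.67 → $12,395; Bergstrom 5,312.00 → $5,310; Ferraro 35,413.33 → $35,415.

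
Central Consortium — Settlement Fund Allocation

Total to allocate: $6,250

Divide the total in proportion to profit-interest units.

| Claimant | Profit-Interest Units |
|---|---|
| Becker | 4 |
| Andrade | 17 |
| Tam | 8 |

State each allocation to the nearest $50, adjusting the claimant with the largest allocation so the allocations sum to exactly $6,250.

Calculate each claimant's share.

Becker: $850; Andrade: $3,700; Tam: $1,700

Profit-interest units total: 29.
Unrounded shares: Becker 4/29 × $6,250 = 862.07; Andrade 17/29 × $6,250 = 3,663.79; Tam 8/29 × $6,250 = 1,724.14.
Rounded to nearest $50: Becker $850; Andrade $3,650; Tam $1,700. Sum = $6,200.
Difference $6,250 − $6,200 = +$50 applied to largest allocation (Andrade): Andrade becomes $3,700.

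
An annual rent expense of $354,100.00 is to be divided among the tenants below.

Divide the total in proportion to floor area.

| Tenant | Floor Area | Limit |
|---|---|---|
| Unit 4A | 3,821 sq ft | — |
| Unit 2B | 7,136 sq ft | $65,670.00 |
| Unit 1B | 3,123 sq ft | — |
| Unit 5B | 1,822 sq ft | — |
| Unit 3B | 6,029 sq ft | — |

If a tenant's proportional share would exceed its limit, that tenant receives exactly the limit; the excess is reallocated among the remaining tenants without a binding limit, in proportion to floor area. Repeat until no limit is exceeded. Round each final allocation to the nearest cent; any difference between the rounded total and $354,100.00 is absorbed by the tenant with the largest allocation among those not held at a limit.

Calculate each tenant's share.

Combined floor area = 21,931.
Pro-rata shares before constraints: Unit 4A 61,694.2273; Unit 2B 115,218.5308; Unit 1B 50,424.2533; Unit 5B 29,418.1843; Unit 3B 97,344.8042.
Capped: Unit 2B ($65,670.00); balance $288,430.00 reallocated over remaining floor area 14,795.
Remaining shares: Unit 4A 74,490.7759 → $74,490.78; Unit 1B 60,883.1964 → $60,883.20; Unit 5B 35,520.0716 → $35,520.07; Unit 3B 117,535.9561 → $117,535.96.
Rounding difference −$0.01 applied to Unit 3B → $117,535.95.

Unit 4A: $74,490.78 · Unit 2B: $65,670.00 · Unit 1B: $60,883.20 · Unit 5B: $35,520.07 · Unit 3B: $117,535.95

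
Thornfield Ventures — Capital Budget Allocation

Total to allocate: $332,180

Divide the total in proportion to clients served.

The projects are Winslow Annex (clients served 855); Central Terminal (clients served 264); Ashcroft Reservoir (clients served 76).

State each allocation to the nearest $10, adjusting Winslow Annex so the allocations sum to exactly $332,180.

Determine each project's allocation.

Sum of clients served: 1,195.
Unrounded shares: Winslow Annex 855/1,195 × $332,180 = 237,668.54; Central Terminal 264/1,195 × $332,180 = 73,385.37; Ashcroft Reservoir 76/1,195 × $332,180 = 21,126.09.
After rounding ($10): Winslow Annex $237,670; Central Terminal $73,390; Ashcroft Reservoir $21,130. Sum = $332,190.
Difference $332,180 − $332,190 = −$10 applied to Winslow Annex: Winslow Annex becomes $237,660.

Winslow Annex: $237,660; Central Terminal: $73,390; Ashcroft Reservoir: $21,130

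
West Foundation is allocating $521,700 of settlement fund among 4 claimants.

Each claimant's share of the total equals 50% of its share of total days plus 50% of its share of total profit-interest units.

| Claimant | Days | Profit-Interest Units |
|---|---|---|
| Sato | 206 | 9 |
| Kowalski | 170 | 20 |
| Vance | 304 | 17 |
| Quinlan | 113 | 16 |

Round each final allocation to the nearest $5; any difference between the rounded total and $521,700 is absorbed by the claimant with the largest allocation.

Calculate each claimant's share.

Totals — days 793, profit-interest units 62.
Combined weights (50% days + 50% profit-interest units): Sato 0.2025; Kowalski 0.2685; Vance 0.3288; Quinlan 0.2003.
Proportional shares: Sato 105,627.11; Kowalski 140,065.09; Vance 171,521.37; Quinlan 104,486.43.
After rounding ($5): Sato $105,625; Kowalski $140,065; Vance $171,520; Quinlan $104,485. Sum = $521,695.
Difference $521,700 − $521,695 = +$5 applied to largest allocation (Vance): Vance becomes $171,525.

Sato: $105,625 | Kowalski: $140,065 | Vance: $171,525 | Quinlan: $104,485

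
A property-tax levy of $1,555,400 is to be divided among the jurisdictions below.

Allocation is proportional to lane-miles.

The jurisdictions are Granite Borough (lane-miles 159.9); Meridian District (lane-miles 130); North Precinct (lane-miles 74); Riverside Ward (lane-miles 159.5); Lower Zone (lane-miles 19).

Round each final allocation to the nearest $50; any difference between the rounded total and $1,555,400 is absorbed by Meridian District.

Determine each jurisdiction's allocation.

Granite Borough: $458,550 | Meridian District: $372,750 | North Precinct: $212,200 | Riverside Ward: $457,400 | Lower Zone: $54,500

Combined lane-miles = 542.4.
Unrounded shares: Granite Borough 159.9/542.4 × $1,555,400 = 458,533.30; Meridian District 130/542.4 × $1,555,400 = 372,791.30; North Precinct 74/542.4 × $1,555,400 = 212,204.28; Riverside Ward 159.5/542.4 × $1,555,400 = 457,386.25; Lower Zone 19/542.4 × $1,555,400 = 54,484.88.
At nearest $50: Granite Borough $458,550; Meridian District $372,800; North Precinct $212,200; Riverside Ward $457,400; Lower Zone $54,500. Sum = $1,555,450.
Difference $1,555,400 − $1,555,450 = −$50 applied to Meridian District: Meridian District becomes $372,750.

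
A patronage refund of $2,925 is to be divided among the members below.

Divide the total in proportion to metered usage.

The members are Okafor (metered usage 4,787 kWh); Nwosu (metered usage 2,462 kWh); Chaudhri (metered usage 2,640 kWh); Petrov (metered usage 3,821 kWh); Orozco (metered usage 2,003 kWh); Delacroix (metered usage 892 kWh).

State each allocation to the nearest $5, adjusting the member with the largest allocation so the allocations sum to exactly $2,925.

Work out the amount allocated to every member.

Total metered usage = 16,605.
Raw shares: Okafor 4,787/16,605 × $2,925 = 843.24; Nwosu 2,462/16,605 × $2,925 = 433.69; Chaudhri 2,640/16,605 × $2,925 = 465.04; Petrov 3,821/16,605 × $2,925 = 673.08; Orozco 2,003/16,605 × $2,925 = 352.83; Delacroix 892/16,605 × $2,925 = 157.13.
At nearest $5: Okafor $845; Nwosu $435; Chaudhri $465; Petrov $675; Orozco $355; Delacroix $155. Sum = $2,930.
Difference $2,925 − $2,930 = −$5 applied to largest allocation (Okafor): Okafor becomes $840.

Okafor: $840 | Nwosu: $435 | Chaudhri: $465 | Petrov: $675 | Orozco: $355 | Delacroix: $155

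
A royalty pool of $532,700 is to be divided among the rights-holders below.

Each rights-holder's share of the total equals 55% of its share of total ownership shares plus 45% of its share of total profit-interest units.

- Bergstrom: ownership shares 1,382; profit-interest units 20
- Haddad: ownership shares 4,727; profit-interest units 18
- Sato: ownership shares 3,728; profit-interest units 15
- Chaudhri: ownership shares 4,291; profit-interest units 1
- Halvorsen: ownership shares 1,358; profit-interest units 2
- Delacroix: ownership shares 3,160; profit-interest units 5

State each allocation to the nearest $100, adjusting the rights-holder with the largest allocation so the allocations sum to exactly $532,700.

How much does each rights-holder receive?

Totals — ownership shares 18,646, profit-interest units 61.
Blended shares (55% ownership shares + 45% profit-interest units): Bergstrom 0.1883; Haddad 0.2722; Sato 0.2206; Chaudhri 0.1339; Halvorsen 0.0548; Delacroix 0.1301.
Unrounded shares: Bergstrom 100,310.48; Haddad 145,011.03; Sato 117,524.46; Chaudhri 71,354.33; Halvorsen 29,197.79; Delacroix 69,301.92.
At nearest $100: Bergstrom $100,300; Haddad $145,000; Sato $117,500; Chaudhri $71,400; Halvorsen $29,200; Delacroix $69,300. Sum = $532,700.
Sum already equals the total — no adjustment.

Bergstrom: $100,300 · Haddad: $145,000 · Sato: $117,500 · Chaudhri: $71,400 · Halvorsen: $29,200 · Delacroix: $69,300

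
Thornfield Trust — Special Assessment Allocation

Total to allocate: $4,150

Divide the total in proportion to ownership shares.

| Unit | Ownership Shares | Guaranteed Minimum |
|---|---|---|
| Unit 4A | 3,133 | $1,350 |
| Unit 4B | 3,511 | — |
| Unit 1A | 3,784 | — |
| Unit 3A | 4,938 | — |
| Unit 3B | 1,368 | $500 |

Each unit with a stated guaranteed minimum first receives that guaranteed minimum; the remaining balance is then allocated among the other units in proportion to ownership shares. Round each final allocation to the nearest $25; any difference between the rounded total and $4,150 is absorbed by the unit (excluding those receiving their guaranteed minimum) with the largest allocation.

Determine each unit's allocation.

Unit 4A: $1,350 · Unit 4B: $650 · Unit 1A: $700 · Unit 3A: $950 · Unit 3B: $500

Minimums first: Unit 4A $1,350; Unit 3B $500. Remaining pool $2,300.
Remaining pool split over remaining ownership shares 12,233: Unit 4B 660.12 → $650; Unit 1A 711.45 → $700; Unit 3A 928.42 → $925.
Rounding difference +$25 applied to Unit 3A → $950.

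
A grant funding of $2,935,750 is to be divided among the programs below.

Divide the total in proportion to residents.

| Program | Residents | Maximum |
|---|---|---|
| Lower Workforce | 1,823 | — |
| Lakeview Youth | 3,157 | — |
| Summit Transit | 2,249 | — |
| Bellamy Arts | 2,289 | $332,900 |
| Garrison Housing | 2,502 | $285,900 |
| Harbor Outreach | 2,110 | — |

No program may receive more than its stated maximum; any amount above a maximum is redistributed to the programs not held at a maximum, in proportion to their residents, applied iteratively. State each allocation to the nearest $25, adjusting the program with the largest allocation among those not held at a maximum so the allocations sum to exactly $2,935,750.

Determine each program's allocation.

Combined residents = 14,130.
Unconstrained shares: Lower Workforce 378,759.54; Lakeview Youth 655,920.93; Summit Transit 467,268.35; Bellamy Arts 475,579.03; Garrison Housing 519,833.44; Harbor Outreach 438,388.71.
Cap binds for Bellamy Arts ($332,900), Garrison Housing ($285,900); balance $2,316,950 reallocated over remaining residents 9,339.
Remaining shares: Lower Workforce 452,275.39 → $452,275; Lakeview Youth 783,232.80 → $783,225; Summit Transit 557,963.44 → $557,975; Harbor Outreach 523,478.37 → $523,475.

Lower Workforce: $452,275 · Lakeview Youth: $783,225 · Summit Transit: $557,975 · Bellamy Arts: $332,900 · Garrison Housing: $285,900 · Harbor Outreach: $523,475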